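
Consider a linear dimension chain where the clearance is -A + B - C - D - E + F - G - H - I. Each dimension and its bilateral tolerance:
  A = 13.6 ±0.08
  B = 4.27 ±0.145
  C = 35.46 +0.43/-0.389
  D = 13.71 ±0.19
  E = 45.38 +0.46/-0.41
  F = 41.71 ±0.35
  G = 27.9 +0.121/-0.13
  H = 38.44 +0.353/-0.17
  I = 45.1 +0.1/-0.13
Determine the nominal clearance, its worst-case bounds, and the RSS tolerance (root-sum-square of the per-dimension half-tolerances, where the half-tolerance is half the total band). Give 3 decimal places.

nominal=-173.610 wc=[-175.839,-171.616] rss=0.800

Stack each dimension's contribution:
  -A: nom -13.600 → Σnom=-13.600; wc +0.080/-0.080 → slack +0.080/-0.080; half-tol=0.080, Σhalf²=0.006400
  +B: nom +4.270 → Σnom=-9.330; wc +0.145/-0.145 → slack +0.225/-0.225; half-tol=0.145, Σhalf²=0.027425
  -C: nom -35.460 → Σnom=-44.790; wc +0.389/-0.430 → slack +0.614/-0.655; half-tol=0.409, Σhalf²=0.195115
  -D: nom -13.710 → Σnom=-58.500; wc +0.190/-0.190 → slack +0.804/-0.845; half-tol=0.190, Σhalf²=0.231215
  -E: nom -45.380 → Σnom=-103.880; wc +0.410/-0.460 → slack +1.214/-1.305; half-tol=0.435, Σhalf²=0.420440
  +F: nom +41.710 → Σnom=-62.170; wc +0.350/-0.350 → slack +1.564/-1.655; half-tol=0.350, Σhalf²=0.542940
  -G: nom -27.900 → Σnom=-90.070; wc +0.130/-0.121 → slack +1.694/-1.776; half-tol=0.126, Σhalf²=0.558690
  -H: nom -38.440 → Σnom=-128.510; wc +0.170/-0.353 → slack +1.864/-2.129; half-tol=0.262, Σhalf²=0.627073
  -I: nom -45.100 → Σnom=-173.610; wc +0.130/-0.100 → slack +1.994/-2.229; half-tol=0.115, Σhalf²=0.640298
Nominal = -173.610. Worst-case = [-173.610 - 2.229, -173.610 + 1.994] = [-175.839, -171.616]. RSS = √0.640298 = 0.800.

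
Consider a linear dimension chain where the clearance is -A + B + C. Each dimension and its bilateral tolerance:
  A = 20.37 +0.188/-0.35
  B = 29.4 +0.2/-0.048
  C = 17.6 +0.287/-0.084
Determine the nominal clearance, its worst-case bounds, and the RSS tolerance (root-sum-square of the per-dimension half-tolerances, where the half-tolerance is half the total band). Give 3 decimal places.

Stack each dimension's contribution:
  -A: nom -20.370 → Σnom=-20.370; wc +0.350/-0.188 → slack +0.350/-0.188; half-tol=0.269, Σhalf²=0.072361
  +B: nom +29.400 → Σnom=9.030; wc +0.200/-0.048 → slack +0.550/-0.236; half-tol=0.124, Σhalf²=0.087737
  +C: nom +17.600 → Σnom=26.630; wc +0.287/-0.084 → slack +0.837/-0.320; half-tol=0.185, Σhalf²=0.122147
Nominal = 26.630. Worst-case = [26.630 - 0.320, 26.630 + 0.837] = [26.310, 27.467]. RSS = √0.122147 = 0.349.

nominal=26.630 wc=[26.310,27.467] rss=0.349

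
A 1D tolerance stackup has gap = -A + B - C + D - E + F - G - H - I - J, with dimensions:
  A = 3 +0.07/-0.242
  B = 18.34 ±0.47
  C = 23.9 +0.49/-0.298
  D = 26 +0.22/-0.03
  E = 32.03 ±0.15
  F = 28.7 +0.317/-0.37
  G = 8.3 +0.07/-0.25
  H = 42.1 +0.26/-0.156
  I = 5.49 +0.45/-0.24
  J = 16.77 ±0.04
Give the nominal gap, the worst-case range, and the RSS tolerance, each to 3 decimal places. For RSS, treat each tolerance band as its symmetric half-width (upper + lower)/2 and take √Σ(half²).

Stack each dimension's contribution:
  -A: nom -3.000 → Σnom=-3.000; wc +0.242/-0.070 → slack +0.242/-0.070; half-tol=0.156, Σhalf²=0.024336
  +B: nom +18.340 → Σnom=15.340; wc +0.470/-0.470 → slack +0.712/-0.540; half-tol=0.470, Σhalf²=0.245236
  -C: nom -23.900 → Σnom=-8.560; wc +0.298/-0.490 → slack +1.010/-1.030; half-tol=0.394, Σhalf²=0.400472
  +D: nom +26.000 → Σnom=17.440; wc +0.220/-0.030 → slack +1.230/-1.060; half-tol=0.125, Σhalf²=0.416097
  -E: nom -32.030 → Σnom=-14.590; wc +0.150/-0.150 → slack +1.380/-1.210; half-tol=0.150, Σhalf²=0.438597
  +F: nom +28.700 → Σnom=14.110; wc +0.317/-0.370 → slack +1.697/-1.580; half-tol=0.344, Σhalf²=0.556589
  -G: nom -8.300 → Σnom=5.810; wc +0.250/-0.070 → slack +1.947/-1.650; half-tol=0.160, Σhalf²=0.582189
  -H: nom -42.100 → Σnom=-36.290; wc +0.156/-0.260 → slack +2.103/-1.910; half-tol=0.208, Σhalf²=0.625453
  -I: nom -5.490 → Σnom=-41.780; wc +0.240/-0.450 → slack +2.343/-2.360; half-tol=0.345, Σhalf²=0.744478
  -J: nom -16.770 → Σnom=-58.550; wc +0.040/-0.040 → slack +2.383/-2.400; half-tol=0.040, Σhalf²=0.746078
Nominal = -58.550. Worst-case = [-58.550 - 2.400, -58.550 + 2.383] = [-60.950, -56.167]. RSS = √0.746078 = 0.864.

nominal=-58.550 wc=[-60.950,-56.167] rss=0.864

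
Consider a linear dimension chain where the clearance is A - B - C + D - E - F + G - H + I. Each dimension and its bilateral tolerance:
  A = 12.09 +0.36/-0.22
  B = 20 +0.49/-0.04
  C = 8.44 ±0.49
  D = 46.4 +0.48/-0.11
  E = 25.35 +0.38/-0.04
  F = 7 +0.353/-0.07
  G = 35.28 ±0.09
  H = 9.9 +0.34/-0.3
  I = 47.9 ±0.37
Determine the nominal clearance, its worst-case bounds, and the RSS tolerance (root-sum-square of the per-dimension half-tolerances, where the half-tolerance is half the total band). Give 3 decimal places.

Stack each dimension's contribution:
  +A: nom +12.090 → Σnom=12.090; wc +0.360/-0.220 → slack +0.360/-0.220; half-tol=0.290, Σhalf²=0.084100
  -B: nom -20.000 → Σnom=-7.910; wc +0.040/-0.490 → slack +0.400/-0.710; half-tol=0.265, Σhalf²=0.154325
  -C: nom -8.440 → Σnom=-16.350; wc +0.490/-0.490 → slack +0.890/-1.200; half-tol=0.490, Σhalf²=0.394425
  +D: nom +46.400 → Σnom=30.050; wc +0.480/-0.110 → slack +1.370/-1.310; half-tol=0.295, Σhalf²=0.481450
  -E: nom -25.350 → Σnom=4.700; wc +0.040/-0.380 → slack +1.410/-1.690; half-tol=0.210, Σhalf²=0.525550
  -F: nom -7.000 → Σnom=-2.300; wc +0.070/-0.353 → slack +1.480/-2.043; half-tol=0.211, Σhalf²=0.570282
  +G: nom +35.280 → Σnom=32.980; wc +0.090/-0.090 → slack +1.570/-2.133; half-tol=0.090, Σhalf²=0.578382
  -H: nom -9.900 → Σnom=23.080; wc +0.300/-0.340 → slack +1.870/-2.473; half-tol=0.320, Σhalf²=0.680782
  +I: nom +47.900 → Σnom=70.980; wc +0.370/-0.370 → slack +2.240/-2.843; half-tol=0.370, Σhalf²=0.817682
Nominal = 70.980. Worst-case = [70.980 - 2.843, 70.980 + 2.240] = [68.137, 73.220]. RSS = √0.817682 = 0.904.

nominal=70.980 wc=[68.137,73.220] rss=0.904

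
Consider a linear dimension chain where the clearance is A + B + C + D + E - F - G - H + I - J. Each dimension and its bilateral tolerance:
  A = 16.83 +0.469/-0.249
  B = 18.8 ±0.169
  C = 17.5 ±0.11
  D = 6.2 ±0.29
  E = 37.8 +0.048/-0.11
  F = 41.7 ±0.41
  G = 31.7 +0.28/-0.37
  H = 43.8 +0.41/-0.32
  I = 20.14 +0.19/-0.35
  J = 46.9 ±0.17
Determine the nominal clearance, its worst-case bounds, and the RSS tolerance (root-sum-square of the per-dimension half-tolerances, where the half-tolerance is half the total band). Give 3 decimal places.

nominal=-46.830 wc=[-49.378,-44.284] rss=0.877

Stack each dimension's contribution:
  +A: nom +16.830 → Σnom=16.830; wc +0.469/-0.249 → slack +0.469/-0.249; half-tol=0.359, Σhalf²=0.128881
  +B: nom +18.800 → Σnom=35.630; wc +0.169/-0.169 → slack +0.638/-0.418; half-tol=0.169, Σhalf²=0.157442
  +C: nom +17.500 → Σnom=53.130; wc +0.110/-0.110 → slack +0.748/-0.528; half-tol=0.110, Σhalf²=0.169542
  +D: nom +6.200 → Σnom=59.330; wc +0.290/-0.290 → slack +1.038/-0.818; half-tol=0.290, Σhalf²=0.253642
  +E: nom +37.800 → Σnom=97.130; wc +0.048/-0.110 → slack +1.086/-0.928; half-tol=0.079, Σhalf²=0.259883
  -F: nom -41.700 → Σnom=55.430; wc +0.410/-0.410 → slack +1.496/-1.338; half-tol=0.410, Σhalf²=0.427983
  -G: nom -31.700 → Σnom=23.730; wc +0.370/-0.280 → slack +1.866/-1.618; half-tol=0.325, Σhalf²=0.533608
  -H: nom -43.800 → Σnom=-20.070; wc +0.320/-0.410 → slack +2.186/-2.028; half-tol=0.365, Σhalf²=0.666833
  +I: nom +20.140 → Σnom=0.070; wc +0.190/-0.350 → slack +2.376/-2.378; half-tol=0.270, Σhalf²=0.739733
  -J: nom -46.900 → Σnom=-46.830; wc +0.170/-0.170 → slack +2.546/-2.548; half-tol=0.170, Σhalf²=0.768633
Nominal = -46.830. Worst-case = [-46.830 - 2.548, -46.830 + 2.546] = [-49.378, -44.284]. RSS = √0.768633 = 0.877.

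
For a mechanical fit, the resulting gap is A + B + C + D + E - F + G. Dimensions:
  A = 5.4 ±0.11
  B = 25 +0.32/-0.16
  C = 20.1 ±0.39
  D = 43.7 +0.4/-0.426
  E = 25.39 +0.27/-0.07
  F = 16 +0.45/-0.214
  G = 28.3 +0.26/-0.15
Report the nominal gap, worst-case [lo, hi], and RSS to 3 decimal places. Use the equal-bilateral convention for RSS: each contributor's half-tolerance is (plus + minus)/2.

Stack each dimension's contribution:
  +A: nom +5.400 → Σnom=5.400; wc +0.110/-0.110 → slack +0.110/-0.110; half-tol=0.110, Σhalf²=0.012100
  +B: nom +25.000 → Σnom=30.400; wc +0.320/-0.160 → slack +0.430/-0.270; half-tol=0.240, Σhalf²=0.069700
  +C: nom +20.100 → Σnom=50.500; wc +0.390/-0.390 → slack +0.820/-0.660; half-tol=0.390, Σhalf²=0.221800
  +D: nom +43.700 → Σnom=94.200; wc +0.400/-0.426 → slack +1.220/-1.086; half-tol=0.413, Σhalf²=0.392369
  +E: nom +25.390 → Σnom=119.590; wc +0.270/-0.070 → slack +1.490/-1.156; half-tol=0.170, Σhalf²=0.421269
  -F: nom -16.000 → Σnom=103.590; wc +0.214/-0.450 → slack +1.704/-1.606; half-tol=0.332, Σhalf²=0.531493
  +G: nom +28.300 → Σnom=131.890; wc +0.260/-0.150 → slack +1.964/-1.756; half-tol=0.205, Σhalf²=0.573518
Nominal = 131.890. Worst-case = [131.890 - 1.756, 131.890 + 1.964] = [130.134, 133.854]. RSS = √0.573518 = 0.757.

nominal=131.890 wc=[130.134,133.854] rss=0.757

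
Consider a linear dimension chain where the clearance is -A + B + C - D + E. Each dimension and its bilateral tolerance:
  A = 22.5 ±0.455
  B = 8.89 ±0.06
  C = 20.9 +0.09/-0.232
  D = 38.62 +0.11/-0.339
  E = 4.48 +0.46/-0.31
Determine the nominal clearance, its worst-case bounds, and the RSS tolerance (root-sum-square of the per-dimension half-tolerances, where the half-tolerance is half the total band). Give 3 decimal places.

Stack each dimension's contribution:
  -A: nom -22.500 → Σnom=-22.500; wc +0.455/-0.455 → slack +0.455/-0.455; half-tol=0.455, Σhalf²=0.207025
  +B: nom +8.890 → Σnom=-13.610; wc +0.060/-0.060 → slack +0.515/-0.515; half-tol=0.060, Σhalf²=0.210625
  +C: nom +20.900 → Σnom=7.290; wc +0.090/-0.232 → slack +0.605/-0.747; half-tol=0.161, Σhalf²=0.236546
  -D: nom -38.620 → Σnom=-31.330; wc +0.339/-0.110 → slack +0.944/-0.857; half-tol=0.225, Σhalf²=0.286946
  +E: nom +4.480 → Σnom=-26.850; wc +0.460/-0.310 → slack +1.404/-1.167; half-tol=0.385, Σhalf²=0.435171
Nominal = -26.850. Worst-case = [-26.850 - 1.167, -26.850 + 1.404] = [-28.017, -25.446]. RSS = √0.435171 = 0.660.

nominal=-26.850 wc=[-28.017,-25.446] rss=0.660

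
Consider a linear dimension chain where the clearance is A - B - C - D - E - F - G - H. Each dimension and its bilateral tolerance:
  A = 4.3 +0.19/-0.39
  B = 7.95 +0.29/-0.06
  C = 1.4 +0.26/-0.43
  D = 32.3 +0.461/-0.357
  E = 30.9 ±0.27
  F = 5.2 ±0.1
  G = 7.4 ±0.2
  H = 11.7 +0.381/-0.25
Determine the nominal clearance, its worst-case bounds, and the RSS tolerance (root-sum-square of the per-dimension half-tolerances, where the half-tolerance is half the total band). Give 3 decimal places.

nominal=-92.550 wc=[-94.902,-90.693] rss=0.790

Stack each dimension's contribution:
  +A: nom +4.300 → Σnom=4.300; wc +0.190/-0.390 → slack +0.190/-0.390; half-tol=0.290, Σhalf²=0.084100
  -B: nom -7.950 → Σnom=-3.650; wc +0.060/-0.290 → slack +0.250/-0.680; half-tol=0.175, Σhalf²=0.114725
  -C: nom -1.400 → Σnom=-5.050; wc +0.430/-0.260 → slack +0.680/-0.940; half-tol=0.345, Σhalf²=0.233750
  -D: nom -32.300 → Σnom=-37.350; wc +0.357/-0.461 → slack +1.037/-1.401; half-tol=0.409, Σhalf²=0.401031
  -E: nom -30.900 → Σnom=-68.250; wc +0.270/-0.270 → slack +1.307/-1.671; half-tol=0.270, Σhalf²=0.473931
  -F: nom -5.200 → Σnom=-73.450; wc +0.100/-0.100 → slack +1.407/-1.771; half-tol=0.100, Σhalf²=0.483931
  -G: nom -7.400 → Σnom=-80.850; wc +0.200/-0.200 → slack +1.607/-1.971; half-tol=0.200, Σhalf²=0.523931
  -H: nom -11.700 → Σnom=-92.550; wc +0.250/-0.381 → slack +1.857/-2.352; half-tol=0.316, Σhalf²=0.623471
Nominal = -92.550. Worst-case = [-92.550 - 2.352, -92.550 + 1.857] = [-94.902, -90.693]. RSS = √0.623471 = 0.790.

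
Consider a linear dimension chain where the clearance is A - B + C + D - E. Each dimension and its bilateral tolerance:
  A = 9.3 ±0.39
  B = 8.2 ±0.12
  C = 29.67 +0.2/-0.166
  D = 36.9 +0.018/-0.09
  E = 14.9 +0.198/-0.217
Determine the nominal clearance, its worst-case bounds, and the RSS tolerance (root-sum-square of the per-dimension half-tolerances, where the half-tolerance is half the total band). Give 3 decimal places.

nominal=52.770 wc=[51.806,53.715] rss=0.496

Stack each dimension's contribution:
  +A: nom +9.300 → Σnom=9.300; wc +0.390/-0.390 → slack +0.390/-0.390; half-tol=0.390, Σhalf²=0.152100
  -B: nom -8.200 → Σnom=1.100; wc +0.120/-0.120 → slack +0.510/-0.510; half-tol=0.120, Σhalf²=0.166500
  +C: nom +29.670 → Σnom=30.770; wc +0.200/-0.166 → slack +0.710/-0.676; half-tol=0.183, Σhalf²=0.199989
  +D: nom +36.900 → Σnom=67.670; wc +0.018/-0.090 → slack +0.728/-0.766; half-tol=0.054, Σhalf²=0.202905
  -E: nom -14.900 → Σnom=52.770; wc +0.217/-0.198 → slack +0.945/-0.964; half-tol=0.208, Σhalf²=0.245961
Nominal = 52.770. Worst-case = [52.770 - 0.964, 52.770 + 0.945] = [51.806, 53.715]. RSS = √0.245961 = 0.496.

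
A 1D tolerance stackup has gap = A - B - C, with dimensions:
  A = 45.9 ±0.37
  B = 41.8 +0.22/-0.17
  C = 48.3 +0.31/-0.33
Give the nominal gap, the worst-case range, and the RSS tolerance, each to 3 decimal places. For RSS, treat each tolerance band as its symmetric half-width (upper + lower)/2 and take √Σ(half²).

Stack each dimension's contribution:
  +A: nom +45.900 → Σnom=45.900; wc +0.370/-0.370 → slack +0.370/-0.370; half-tol=0.370, Σhalf²=0.136900
  -B: nom -41.800 → Σnom=4.100; wc +0.170/-0.220 → slack +0.540/-0.590; half-tol=0.195, Σhalf²=0.174925
  -C: nom -48.300 → Σnom=-44.200; wc +0.330/-0.310 → slack +0.870/-0.900; half-tol=0.320, Σhalf²=0.277325
Nominal = -44.200. Worst-case = [-44.200 - 0.900, -44.200 + 0.870] = [-45.100, -43.330]. RSS = √0.277325 = 0.527.

nominal=-44.200 wc=[-45.100,-43.330] rss=0.527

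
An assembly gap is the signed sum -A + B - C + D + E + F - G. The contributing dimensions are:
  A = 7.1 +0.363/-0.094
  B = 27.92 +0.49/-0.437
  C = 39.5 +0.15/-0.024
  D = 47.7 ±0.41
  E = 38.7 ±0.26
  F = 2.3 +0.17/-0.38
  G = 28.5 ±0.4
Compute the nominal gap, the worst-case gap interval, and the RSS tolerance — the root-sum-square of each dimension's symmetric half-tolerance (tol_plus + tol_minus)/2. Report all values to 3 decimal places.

Stack each dimension's contribution:
  -A: nom -7.100 → Σnom=-7.100; wc +0.094/-0.363 → slack +0.094/-0.363; half-tol=0.228, Σhalf²=0.052212
  +B: nom +27.920 → Σnom=20.820; wc +0.490/-0.437 → slack +0.584/-0.800; half-tol=0.464, Σhalf²=0.267045
  -C: nom -39.500 → Σnom=-18.680; wc +0.024/-0.150 → slack +0.608/-0.950; half-tol=0.087, Σhalf²=0.274614
  +D: nom +47.700 → Σnom=29.020; wc +0.410/-0.410 → slack +1.018/-1.360; half-tol=0.410, Σhalf²=0.442713
  +E: nom +38.700 → Σnom=67.720; wc +0.260/-0.260 → slack +1.278/-1.620; half-tol=0.260, Σhalf²=0.510313
  +F: nom +2.300 → Σnom=70.020; wc +0.170/-0.380 → slack +1.448/-2.000; half-tol=0.275, Σhalf²=0.585939
  -G: nom -28.500 → Σnom=41.520; wc +0.400/-0.400 → slack +1.848/-2.400; half-tol=0.400, Σhalf²=0.745939
Nominal = 41.520. Worst-case = [41.520 - 2.400, 41.520 + 1.848] = [39.120, 43.368]. RSS = √0.745939 = 0.864.

nominal=41.520 wc=[39.120,43.368] rss=0.864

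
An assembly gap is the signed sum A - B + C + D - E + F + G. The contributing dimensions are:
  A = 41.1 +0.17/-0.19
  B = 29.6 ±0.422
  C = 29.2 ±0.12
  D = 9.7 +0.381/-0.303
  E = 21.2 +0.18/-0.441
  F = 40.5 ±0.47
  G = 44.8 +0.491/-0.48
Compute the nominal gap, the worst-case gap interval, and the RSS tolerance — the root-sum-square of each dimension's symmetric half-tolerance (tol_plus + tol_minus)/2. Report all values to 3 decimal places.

nominal=114.500 wc=[112.335,116.995] rss=0.946

Stack each dimension's contribution:
  +A: nom +41.100 → Σnom=41.100; wc +0.170/-0.190 → slack +0.170/-0.190; half-tol=0.180, Σhalf²=0.032400
  -B: nom -29.600 → Σnom=11.500; wc +0.422/-0.422 → slack +0.592/-0.612; half-tol=0.422, Σhalf²=0.210484
  +C: nom +29.200 → Σnom=40.700; wc +0.120/-0.120 → slack +0.712/-0.732; half-tol=0.120, Σhalf²=0.224884
  +D: nom +9.700 → Σnom=50.400; wc +0.381/-0.303 → slack +1.093/-1.035; half-tol=0.342, Σhalf²=0.341848
  -E: nom -21.200 → Σnom=29.200; wc +0.441/-0.180 → slack +1.534/-1.215; half-tol=0.310, Σhalf²=0.438258
  +F: nom +40.500 → Σnom=69.700; wc +0.470/-0.470 → slack +2.004/-1.685; half-tol=0.470, Σhalf²=0.659158
  +G: nom +44.800 → Σnom=114.500; wc +0.491/-0.480 → slack +2.495/-2.165; half-tol=0.485, Σhalf²=0.894868
Nominal = 114.500. Worst-case = [114.500 - 2.165, 114.500 + 2.495] = [112.335, 116.995]. RSS = √0.894868 = 0.946.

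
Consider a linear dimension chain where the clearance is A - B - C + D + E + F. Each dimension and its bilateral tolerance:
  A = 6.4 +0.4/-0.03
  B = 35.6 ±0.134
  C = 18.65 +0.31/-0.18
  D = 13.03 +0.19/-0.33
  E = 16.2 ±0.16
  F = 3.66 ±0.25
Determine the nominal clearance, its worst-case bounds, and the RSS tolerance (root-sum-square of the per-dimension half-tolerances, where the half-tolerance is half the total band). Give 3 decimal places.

Stack each dimension's contribution:
  +A: nom +6.400 → Σnom=6.400; wc +0.400/-0.030 → slack +0.400/-0.030; half-tol=0.215, Σhalf²=0.046225
  -B: nom -35.600 → Σnom=-29.200; wc +0.134/-0.134 → slack +0.534/-0.164; half-tol=0.134, Σhalf²=0.064181
  -C: nom -18.650 → Σnom=-47.850; wc +0.180/-0.310 → slack +0.714/-0.474; half-tol=0.245, Σhalf²=0.124206
  +D: nom +13.030 → Σnom=-34.820; wc +0.190/-0.330 → slack +0.904/-0.804; half-tol=0.260, Σhalf²=0.191806
  +E: nom +16.200 → Σnom=-18.620; wc +0.160/-0.160 → slack +1.064/-0.964; half-tol=0.160, Σhalf²=0.217406
  +F: nom +3.660 → Σnom=-14.960; wc +0.250/-0.250 → slack +1.314/-1.214; half-tol=0.250, Σhalf²=0.279906
Nominal = -14.960. Worst-case = [-14.960 - 1.214, -14.960 + 1.314] = [-16.174, -13.646]. RSS = √0.279906 = 0.529.

nominal=-14.960 wc=[-16.174,-13.646] rss=0.529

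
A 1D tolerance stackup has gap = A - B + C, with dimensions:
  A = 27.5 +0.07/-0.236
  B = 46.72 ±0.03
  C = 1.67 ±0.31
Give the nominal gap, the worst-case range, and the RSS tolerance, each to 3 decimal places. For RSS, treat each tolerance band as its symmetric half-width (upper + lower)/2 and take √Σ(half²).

Stack each dimension's contribution:
  +A: nom +27.500 → Σnom=27.500; wc +0.070/-0.236 → slack +0.070/-0.236; half-tol=0.153, Σhalf²=0.023409
  -B: nom -46.720 → Σnom=-19.220; wc +0.030/-0.030 → slack +0.100/-0.266; half-tol=0.030, Σhalf²=0.024309
  +C: nom +1.670 → Σnom=-17.550; wc +0.310/-0.310 → slack +0.410/-0.576; half-tol=0.310, Σhalf²=0.120409
Nominal = -17.550. Worst-case = [-17.550 - 0.576, -17.550 + 0.410] = [-18.126, -17.140]. RSS = √0.120409 = 0.347.

nominal=-17.550 wc=[-18.126,-17.140] rss=0.347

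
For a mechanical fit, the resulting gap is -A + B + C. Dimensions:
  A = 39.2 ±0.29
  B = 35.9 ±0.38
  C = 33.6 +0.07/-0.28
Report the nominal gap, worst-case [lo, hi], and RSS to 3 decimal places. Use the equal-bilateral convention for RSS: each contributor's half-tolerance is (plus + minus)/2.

nominal=30.300 wc=[29.350,31.040] rss=0.509

Stack each dimension's contribution:
  -A: nom -39.200 → Σnom=-39.200; wc +0.290/-0.290 → slack +0.290/-0.290; half-tol=0.290, Σhalf²=0.084100
  +B: nom +35.900 → Σnom=-3.300; wc +0.380/-0.380 → slack +0.670/-0.670; half-tol=0.380, Σhalf²=0.228500
  +C: nom +33.600 → Σnom=30.300; wc +0.070/-0.280 → slack +0.740/-0.950; half-tol=0.175, Σhalf²=0.259125
Nominal = 30.300. Worst-case = [30.300 - 0.950, 30.300 + 0.740] = [29.350, 31.040]. RSS = √0.259125 = 0.509.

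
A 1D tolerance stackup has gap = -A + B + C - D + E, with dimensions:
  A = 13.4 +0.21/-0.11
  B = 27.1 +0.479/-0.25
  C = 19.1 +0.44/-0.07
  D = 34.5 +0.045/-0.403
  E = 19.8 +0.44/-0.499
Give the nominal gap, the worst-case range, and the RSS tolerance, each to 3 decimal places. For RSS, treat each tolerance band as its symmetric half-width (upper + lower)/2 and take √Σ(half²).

nominal=18.100 wc=[17.026,19.972] rss=0.703

Stack each dimension's contribution:
  -A: nom -13.400 → Σnom=-13.400; wc +0.110/-0.210 → slack +0.110/-0.210; half-tol=0.160, Σhalf²=0.025600
  +B: nom +27.100 → Σnom=13.700; wc +0.479/-0.250 → slack +0.589/-0.460; half-tol=0.364, Σhalf²=0.158460
  +C: nom +19.100 → Σnom=32.800; wc +0.440/-0.070 → slack +1.029/-0.530; half-tol=0.255, Σhalf²=0.223485
  -D: nom -34.500 → Σnom=-1.700; wc +0.403/-0.045 → slack +1.432/-0.575; half-tol=0.224, Σhalf²=0.273661
  +E: nom +19.800 → Σnom=18.100; wc +0.440/-0.499 → slack +1.872/-1.074; half-tol=0.470, Σhalf²=0.494092
Nominal = 18.100. Worst-case = [18.100 - 1.074, 18.100 + 1.872] = [17.026, 19.972]. RSS = √0.494092 = 0.703.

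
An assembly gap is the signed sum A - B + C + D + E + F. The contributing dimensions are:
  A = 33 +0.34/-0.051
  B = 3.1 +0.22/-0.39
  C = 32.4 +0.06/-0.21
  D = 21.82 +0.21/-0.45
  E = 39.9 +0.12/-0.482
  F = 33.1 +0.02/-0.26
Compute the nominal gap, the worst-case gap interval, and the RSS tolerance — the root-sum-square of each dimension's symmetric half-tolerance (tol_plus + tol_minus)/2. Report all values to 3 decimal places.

nominal=157.120 wc=[155.447,158.260] rss=0.607

Stack each dimension's contribution:
  +A: nom +33.000 → Σnom=33.000; wc +0.340/-0.051 → slack +0.340/-0.051; half-tol=0.196, Σhalf²=0.038220
  -B: nom -3.100 → Σnom=29.900; wc +0.390/-0.220 → slack +0.730/-0.271; half-tol=0.305, Σhalf²=0.131245
  +C: nom +32.400 → Σnom=62.300; wc +0.060/-0.210 → slack +0.790/-0.481; half-tol=0.135, Σhalf²=0.149470
  +D: nom +21.820 → Σnom=84.120; wc +0.210/-0.450 → slack +1.000/-0.931; half-tol=0.330, Σhalf²=0.258370
  +E: nom +39.900 → Σnom=124.020; wc +0.120/-0.482 → slack +1.120/-1.413; half-tol=0.301, Σhalf²=0.348971
  +F: nom +33.100 → Σnom=157.120; wc +0.020/-0.260 → slack +1.140/-1.673; half-tol=0.140, Σhalf²=0.368571
Nominal = 157.120. Worst-case = [157.120 - 1.673, 157.120 + 1.140] = [155.447, 158.260]. RSS = √0.368571 = 0.607.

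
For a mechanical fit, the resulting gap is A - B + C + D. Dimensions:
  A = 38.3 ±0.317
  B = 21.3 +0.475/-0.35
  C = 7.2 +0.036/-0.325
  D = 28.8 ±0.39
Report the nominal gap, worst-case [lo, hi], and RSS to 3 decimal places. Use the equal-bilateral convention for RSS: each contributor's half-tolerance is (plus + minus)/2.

Stack each dimension's contribution:
  +A: nom +38.300 → Σnom=38.300; wc +0.317/-0.317 → slack +0.317/-0.317; half-tol=0.317, Σhalf²=0.100489
  -B: nom -21.300 → Σnom=17.000; wc +0.350/-0.475 → slack +0.667/-0.792; half-tol=0.412, Σhalf²=0.270645
  +C: nom +7.200 → Σnom=24.200; wc +0.036/-0.325 → slack +0.703/-1.117; half-tol=0.180, Σhalf²=0.303225
  +D: nom +28.800 → Σnom=53.000; wc +0.390/-0.390 → slack +1.093/-1.507; half-tol=0.390, Σhalf²=0.455325
Nominal = 53.000. Worst-case = [53.000 - 1.507, 53.000 + 1.093] = [51.493, 54.093]. RSS = √0.455325 = 0.675.

nominal=53.000 wc=[51.493,54.093] rss=0.675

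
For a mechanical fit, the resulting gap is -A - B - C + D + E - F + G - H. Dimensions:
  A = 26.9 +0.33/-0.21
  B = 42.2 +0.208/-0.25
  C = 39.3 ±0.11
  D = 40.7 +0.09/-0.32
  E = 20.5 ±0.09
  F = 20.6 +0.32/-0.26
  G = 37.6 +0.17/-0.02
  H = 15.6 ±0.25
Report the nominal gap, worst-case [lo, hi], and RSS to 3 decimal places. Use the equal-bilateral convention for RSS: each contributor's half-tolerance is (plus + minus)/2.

nominal=-45.800 wc=[-47.448,-44.370] rss=0.586

Stack each dimension's contribution:
  -A: nom -26.900 → Σnom=-26.900; wc +0.210/-0.330 → slack +0.210/-0.330; half-tol=0.270, Σhalf²=0.072900
  -B: nom -42.200 → Σnom=-69.100; wc +0.250/-0.208 → slack +0.460/-0.538; half-tol=0.229, Σhalf²=0.125341
  -C: nom -39.300 → Σnom=-108.400; wc +0.110/-0.110 → slack +0.570/-0.648; half-tol=0.110, Σhalf²=0.137441
  +D: nom +40.700 → Σnom=-67.700; wc +0.090/-0.320 → slack +0.660/-0.968; half-tol=0.205, Σhalf²=0.179466
  +E: nom +20.500 → Σnom=-47.200; wc +0.090/-0.090 → slack +0.750/-1.058; half-tol=0.090, Σhalf²=0.187566
  -F: nom -20.600 → Σnom=-67.800; wc +0.260/-0.320 → slack +1.010/-1.378; half-tol=0.290, Σhalf²=0.271666
  +G: nom +37.600 → Σnom=-30.200; wc +0.170/-0.020 → slack +1.180/-1.398; half-tol=0.095, Σhalf²=0.280691
  -H: nom -15.600 → Σnom=-45.800; wc +0.250/-0.250 → slack +1.430/-1.648; half-tol=0.250, Σhalf²=0.343191
Nominal = -45.800. Worst-case = [-45.800 - 1.648, -45.800 + 1.430] = [-47.448, -44.370]. RSS = √0.343191 = 0.586.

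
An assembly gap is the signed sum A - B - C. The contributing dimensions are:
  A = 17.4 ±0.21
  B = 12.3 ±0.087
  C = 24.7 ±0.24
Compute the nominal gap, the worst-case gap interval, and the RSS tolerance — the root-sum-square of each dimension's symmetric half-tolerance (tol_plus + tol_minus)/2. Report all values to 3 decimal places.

nominal=-19.600 wc=[-20.137,-19.063] rss=0.331

Stack each dimension's contribution:
  +A: nom +17.400 → Σnom=17.400; wc +0.210/-0.210 → slack +0.210/-0.210; half-tol=0.210, Σhalf²=0.044100
  -B: nom -12.300 → Σnom=5.100; wc +0.087/-0.087 → slack +0.297/-0.297; half-tol=0.087, Σhalf²=0.051669
  -C: nom -24.700 → Σnom=-19.600; wc +0.240/-0.240 → slack +0.537/-0.537; half-tol=0.240, Σhalf²=0.109269
Nominal = -19.600. Worst-case = [-19.600 - 0.537, -19.600 + 0.537] = [-20.137, -19.063]. RSS = √0.109269 = 0.331.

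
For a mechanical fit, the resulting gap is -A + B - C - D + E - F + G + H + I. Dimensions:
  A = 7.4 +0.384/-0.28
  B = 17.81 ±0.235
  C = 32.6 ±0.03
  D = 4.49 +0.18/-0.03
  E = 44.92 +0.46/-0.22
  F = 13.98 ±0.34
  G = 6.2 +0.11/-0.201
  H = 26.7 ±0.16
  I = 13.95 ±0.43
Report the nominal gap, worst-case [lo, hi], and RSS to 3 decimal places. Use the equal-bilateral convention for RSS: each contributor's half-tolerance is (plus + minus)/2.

nominal=51.110 wc=[48.930,53.185] rss=0.802

Stack each dimension's contribution:
  -A: nom -7.400 → Σnom=-7.400; wc +0.280/-0.384 → slack +0.280/-0.384; half-tol=0.332, Σhalf²=0.110224
  +B: nom +17.810 → Σnom=10.410; wc +0.235/-0.235 → slack +0.515/-0.619; half-tol=0.235, Σhalf²=0.165449
  -C: nom -32.600 → Σnom=-22.190; wc +0.030/-0.030 → slack +0.545/-0.649; half-tol=0.030, Σhalf²=0.166349
  -D: nom -4.490 → Σnom=-26.680; wc +0.030/-0.180 → slack +0.575/-0.829; half-tol=0.105, Σhalf²=0.177374
  +E: nom +44.920 → Σnom=18.240; wc +0.460/-0.220 → slack +1.035/-1.049; half-tol=0.340, Σhalf²=0.292974
  -F: nom -13.980 → Σnom=4.260; wc +0.340/-0.340 → slack +1.375/-1.389; half-tol=0.340, Σhalf²=0.408574
  +G: nom +6.200 → Σnom=10.460; wc +0.110/-0.201 → slack +1.485/-1.590; half-tol=0.155, Σhalf²=0.432754
  +H: nom +26.700 → Σnom=37.160; wc +0.160/-0.160 → slack +1.645/-1.750; half-tol=0.160, Σhalf²=0.458354
  +I: nom +13.950 → Σnom=51.110; wc +0.430/-0.430 → slack +2.075/-2.180; half-tol=0.430, Σhalf²=0.643254
Nominal = 51.110. Worst-case = [51.110 - 2.180, 51.110 + 2.075] = [48.930, 53.185]. RSS = √0.643254 = 0.802.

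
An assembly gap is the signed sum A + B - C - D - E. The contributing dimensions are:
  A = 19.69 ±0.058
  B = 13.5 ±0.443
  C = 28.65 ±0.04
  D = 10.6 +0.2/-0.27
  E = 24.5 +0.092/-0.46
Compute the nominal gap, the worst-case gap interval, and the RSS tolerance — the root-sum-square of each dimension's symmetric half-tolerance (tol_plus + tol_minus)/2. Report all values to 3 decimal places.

nominal=-30.560 wc=[-31.393,-29.289] rss=0.577

Stack each dimension's contribution:
  +A: nom +19.690 → Σnom=19.690; wc +0.058/-0.058 → slack +0.058/-0.058; half-tol=0.058, Σhalf²=0.003364
  +B: nom +13.500 → Σnom=33.190; wc +0.443/-0.443 → slack +0.501/-0.501; half-tol=0.443, Σhalf²=0.199613
  -C: nom -28.650 → Σnom=4.540; wc +0.040/-0.040 → slack +0.541/-0.541; half-tol=0.040, Σhalf²=0.201213
  -D: nom -10.600 → Σnom=-6.060; wc +0.270/-0.200 → slack +0.811/-0.741; half-tol=0.235, Σhalf²=0.256438
  -E: nom -24.500 → Σnom=-30.560; wc +0.460/-0.092 → slack +1.271/-0.833; half-tol=0.276, Σhalf²=0.332614
Nominal = -30.560. Worst-case = [-30.560 - 0.833, -30.560 + 1.271] = [-31.393, -29.289]. RSS = √0.332614 = 0.577.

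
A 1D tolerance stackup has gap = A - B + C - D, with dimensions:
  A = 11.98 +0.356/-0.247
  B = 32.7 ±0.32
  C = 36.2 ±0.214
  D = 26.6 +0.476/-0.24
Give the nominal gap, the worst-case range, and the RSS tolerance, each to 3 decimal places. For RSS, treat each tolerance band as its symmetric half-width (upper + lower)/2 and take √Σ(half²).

Stack each dimension's contribution:
  +A: nom +11.980 → Σnom=11.980; wc +0.356/-0.247 → slack +0.356/-0.247; half-tol=0.301, Σhalf²=0.090902
  -B: nom -32.700 → Σnom=-20.720; wc +0.320/-0.320 → slack +0.676/-0.567; half-tol=0.320, Σhalf²=0.193302
  +C: nom +36.200 → Σnom=15.480; wc +0.214/-0.214 → slack +0.890/-0.781; half-tol=0.214, Σhalf²=0.239098
  -D: nom -26.600 → Σnom=-11.120; wc +0.240/-0.476 → slack +1.130/-1.257; half-tol=0.358, Σhalf²=0.367262
Nominal = -11.120. Worst-case = [-11.120 - 1.257, -11.120 + 1.130] = [-12.377, -9.990]. RSS = √0.367262 = 0.606.

nominal=-11.120 wc=[-12.377,-9.990] rss=0.606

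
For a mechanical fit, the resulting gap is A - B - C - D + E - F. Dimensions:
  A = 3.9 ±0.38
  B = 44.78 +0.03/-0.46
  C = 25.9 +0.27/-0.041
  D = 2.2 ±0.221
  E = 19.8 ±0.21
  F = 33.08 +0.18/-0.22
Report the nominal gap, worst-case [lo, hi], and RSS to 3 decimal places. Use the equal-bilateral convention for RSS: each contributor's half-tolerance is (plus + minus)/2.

Stack each dimension's contribution:
  +A: nom +3.900 → Σnom=3.900; wc +0.380/-0.380 → slack +0.380/-0.380; half-tol=0.380, Σhalf²=0.144400
  -B: nom -44.780 → Σnom=-40.880; wc +0.460/-0.030 → slack +0.840/-0.410; half-tol=0.245, Σhalf²=0.204425
  -C: nom -25.900 → Σnom=-66.780; wc +0.041/-0.270 → slack +0.881/-0.680; half-tol=0.155, Σhalf²=0.228605
  -D: nom -2.200 → Σnom=-68.980; wc +0.221/-0.221 → slack +1.102/-0.901; half-tol=0.221, Σhalf²=0.277446
  +E: nom +19.800 → Σnom=-49.180; wc +0.210/-0.210 → slack +1.312/-1.111; half-tol=0.210, Σhalf²=0.321546
  -F: nom -33.080 → Σnom=-82.260; wc +0.220/-0.180 → slack +1.532/-1.291; half-tol=0.200, Σhalf²=0.361546
Nominal = -82.260. Worst-case = [-82.260 - 1.291, -82.260 + 1.532] = [-83.551, -80.728]. RSS = √0.361546 = 0.601.

nominal=-82.260 wc=[-83.551,-80.728] rss=0.601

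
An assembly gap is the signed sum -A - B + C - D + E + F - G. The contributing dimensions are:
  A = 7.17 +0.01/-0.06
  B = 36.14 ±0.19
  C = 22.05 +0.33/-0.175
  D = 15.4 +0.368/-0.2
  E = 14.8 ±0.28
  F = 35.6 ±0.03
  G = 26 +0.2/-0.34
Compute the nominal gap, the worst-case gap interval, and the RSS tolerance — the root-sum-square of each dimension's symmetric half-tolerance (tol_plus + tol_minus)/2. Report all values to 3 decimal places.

nominal=-12.260 wc=[-13.513,-10.830] rss=0.578

Stack each dimension's contribution:
  -A: nom -7.170 → Σnom=-7.170; wc +0.060/-0.010 → slack +0.060/-0.010; half-tol=0.035, Σhalf²=0.001225
  -B: nom -36.140 → Σnom=-43.310; wc +0.190/-0.190 → slack +0.250/-0.200; half-tol=0.190, Σhalf²=0.037325
  +C: nom +22.050 → Σnom=-21.260; wc +0.330/-0.175 → slack +0.580/-0.375; half-tol=0.253, Σhalf²=0.101081
  -D: nom -15.400 → Σnom=-36.660; wc +0.200/-0.368 → slack +0.780/-0.743; half-tol=0.284, Σhalf²=0.181737
  +E: nom +14.800 → Σnom=-21.860; wc +0.280/-0.280 → slack +1.060/-1.023; half-tol=0.280, Σhalf²=0.260137
  +F: nom +35.600 → Σnom=13.740; wc +0.030/-0.030 → slack +1.090/-1.053; half-tol=0.030, Σhalf²=0.261037
  -G: nom -26.000 → Σnom=-12.260; wc +0.340/-0.200 → slack +1.430/-1.253; half-tol=0.270, Σhalf²=0.333937
Nominal = -12.260. Worst-case = [-12.260 - 1.253, -12.260 + 1.430] = [-13.513, -10.830]. RSS = √0.333937 = 0.578.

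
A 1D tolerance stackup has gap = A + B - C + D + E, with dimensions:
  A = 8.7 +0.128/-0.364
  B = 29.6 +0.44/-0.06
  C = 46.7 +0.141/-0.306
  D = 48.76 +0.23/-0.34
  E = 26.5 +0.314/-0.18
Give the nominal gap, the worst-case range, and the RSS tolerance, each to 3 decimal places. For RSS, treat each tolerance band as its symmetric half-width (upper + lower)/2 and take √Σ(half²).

nominal=66.860 wc=[65.775,68.278] rss=0.561

Stack each dimension's contribution:
  +A: nom +8.700 → Σnom=8.700; wc +0.128/-0.364 → slack +0.128/-0.364; half-tol=0.246, Σhalf²=0.060516
  +B: nom +29.600 → Σnom=38.300; wc +0.440/-0.060 → slack +0.568/-0.424; half-tol=0.250, Σhalf²=0.123016
  -C: nom -46.700 → Σnom=-8.400; wc +0.306/-0.141 → slack +0.874/-0.565; half-tol=0.223, Σhalf²=0.172968
  +D: nom +48.760 → Σnom=40.360; wc +0.230/-0.340 → slack +1.104/-0.905; half-tol=0.285, Σhalf²=0.254193
  +E: nom +26.500 → Σnom=66.860; wc +0.314/-0.180 → slack +1.418/-1.085; half-tol=0.247, Σhalf²=0.315202
Nominal = 66.860. Worst-case = [66.860 - 1.085, 66.860 + 1.418] = [65.775, 68.278]. RSS = √0.315202 = 0.561.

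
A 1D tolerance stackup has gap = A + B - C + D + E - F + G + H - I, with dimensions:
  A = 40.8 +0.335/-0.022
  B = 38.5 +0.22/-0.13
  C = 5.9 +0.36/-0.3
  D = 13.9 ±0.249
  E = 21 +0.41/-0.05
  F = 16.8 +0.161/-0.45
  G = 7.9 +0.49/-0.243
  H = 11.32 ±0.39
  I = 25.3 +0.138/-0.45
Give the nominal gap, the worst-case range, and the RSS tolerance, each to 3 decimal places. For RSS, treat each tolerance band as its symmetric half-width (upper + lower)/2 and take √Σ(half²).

nominal=85.420 wc=[83.677,88.714] rss=0.867

Stack each dimension's contribution:
  +A: nom +40.800 → Σnom=40.800; wc +0.335/-0.022 → slack +0.335/-0.022; half-tol=0.179, Σhalf²=0.031862
  +B: nom +38.500 → Σnom=79.300; wc +0.220/-0.130 → slack +0.555/-0.152; half-tol=0.175, Σhalf²=0.062487
  -C: nom -5.900 → Σnom=73.400; wc +0.300/-0.360 → slack +0.855/-0.512; half-tol=0.330, Σhalf²=0.171387
  +D: nom +13.900 → Σnom=87.300; wc +0.249/-0.249 → slack +1.104/-0.761; half-tol=0.249, Σhalf²=0.233388
  +E: nom +21.000 → Σnom=108.300; wc +0.410/-0.050 → slack +1.514/-0.811; half-tol=0.230, Σhalf²=0.286288
  -F: nom -16.800 → Σnom=91.500; wc +0.450/-0.161 → slack +1.964/-0.972; half-tol=0.305, Σhalf²=0.379618
  +G: nom +7.900 → Σnom=99.400; wc +0.490/-0.243 → slack +2.454/-1.215; half-tol=0.366, Σhalf²=0.513941
  +H: nom +11.320 → Σnom=110.720; wc +0.390/-0.390 → slack +2.844/-1.605; half-tol=0.390, Σhalf²=0.666041
  -I: nom -25.300 → Σnom=85.420; wc +0.450/-0.138 → slack +3.294/-1.743; half-tol=0.294, Σhalf²=0.752477
Nominal = 85.420. Worst-case = [85.420 - 1.743, 85.420 + 3.294] = [83.677, 88.714]. RSS = √0.752477 = 0.867.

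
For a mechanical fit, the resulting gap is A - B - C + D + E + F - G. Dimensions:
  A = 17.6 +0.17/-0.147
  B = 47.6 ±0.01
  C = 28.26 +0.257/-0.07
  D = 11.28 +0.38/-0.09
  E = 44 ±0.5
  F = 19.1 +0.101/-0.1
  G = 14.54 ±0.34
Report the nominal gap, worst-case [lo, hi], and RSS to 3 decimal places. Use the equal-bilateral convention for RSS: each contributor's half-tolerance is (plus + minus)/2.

nominal=1.580 wc=[0.136,3.151] rss=0.695

Stack each dimension's contribution:
  +A: nom +17.600 → Σnom=17.600; wc +0.170/-0.147 → slack +0.170/-0.147; half-tol=0.159, Σhalf²=0.025122
  -B: nom -47.600 → Σnom=-30.000; wc +0.010/-0.010 → slack +0.180/-0.157; half-tol=0.010, Σhalf²=0.025222
  -C: nom -28.260 → Σnom=-58.260; wc +0.070/-0.257 → slack +0.250/-0.414; half-tol=0.164, Σhalf²=0.051955
  +D: nom +11.280 → Σnom=-46.980; wc +0.380/-0.090 → slack +0.630/-0.504; half-tol=0.235, Σhalf²=0.107179
  +E: nom +44.000 → Σnom=-2.980; wc +0.500/-0.500 → slack +1.130/-1.004; half-tol=0.500, Σhalf²=0.357179
  +F: nom +19.100 → Σnom=16.120; wc +0.101/-0.100 → slack +1.231/-1.104; half-tol=0.101, Σhalf²=0.367280
  -G: nom -14.540 → Σnom=1.580; wc +0.340/-0.340 → slack +1.571/-1.444; half-tol=0.340, Σhalf²=0.482880
Nominal = 1.580. Worst-case = [1.580 - 1.444, 1.580 + 1.571] = [0.136, 3.151]. RSS = √0.482880 = 0.695.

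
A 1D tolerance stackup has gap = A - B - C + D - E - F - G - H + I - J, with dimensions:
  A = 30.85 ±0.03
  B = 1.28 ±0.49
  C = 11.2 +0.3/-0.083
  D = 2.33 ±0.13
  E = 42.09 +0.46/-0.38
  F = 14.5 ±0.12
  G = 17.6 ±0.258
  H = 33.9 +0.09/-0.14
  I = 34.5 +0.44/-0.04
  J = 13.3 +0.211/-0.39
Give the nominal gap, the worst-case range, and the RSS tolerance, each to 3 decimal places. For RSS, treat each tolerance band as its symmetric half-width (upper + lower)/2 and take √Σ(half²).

Stack each dimension's contribution:
  +A: nom +30.850 → Σnom=30.850; wc +0.030/-0.030 → slack +0.030/-0.030; half-tol=0.030, Σhalf²=0.000900
  -B: nom -1.280 → Σnom=29.570; wc +0.490/-0.490 → slack +0.520/-0.520; half-tol=0.490, Σhalf²=0.241000
  -C: nom -11.200 → Σnom=18.370; wc +0.083/-0.300 → slack +0.603/-0.820; half-tol=0.192, Σhalf²=0.277672
  +D: nom +2.330 → Σnom=20.700; wc +0.130/-0.130 → slack +0.733/-0.950; half-tol=0.130, Σhalf²=0.294572
  -E: nom -42.090 → Σnom=-21.390; wc +0.380/-0.460 → slack +1.113/-1.410; half-tol=0.420, Σhalf²=0.470972
  -F: nom -14.500 → Σnom=-35.890; wc +0.120/-0.120 → slack +1.233/-1.530; half-tol=0.120, Σhalf²=0.485372
  -G: nom -17.600 → Σnom=-53.490; wc +0.258/-0.258 → slack +1.491/-1.788; half-tol=0.258, Σhalf²=0.551936
  -H: nom -33.900 → Σnom=-87.390; wc +0.140/-0.090 → slack +1.631/-1.878; half-tol=0.115, Σhalf²=0.565161
  +I: nom +34.500 → Σnom=-52.890; wc +0.440/-0.040 → slack +2.071/-1.918; half-tol=0.240, Σhalf²=0.622761
  -J: nom -13.300 → Σnom=-66.190; wc +0.390/-0.211 → slack +2.461/-2.129; half-tol=0.300, Σhalf²=0.713062
Nominal = -66.190. Worst-case = [-66.190 - 2.129, -66.190 + 2.461] = [-68.319, -63.729]. RSS = √0.713062 = 0.844.

nominal=-66.190 wc=[-68.319,-63.729] rss=0.844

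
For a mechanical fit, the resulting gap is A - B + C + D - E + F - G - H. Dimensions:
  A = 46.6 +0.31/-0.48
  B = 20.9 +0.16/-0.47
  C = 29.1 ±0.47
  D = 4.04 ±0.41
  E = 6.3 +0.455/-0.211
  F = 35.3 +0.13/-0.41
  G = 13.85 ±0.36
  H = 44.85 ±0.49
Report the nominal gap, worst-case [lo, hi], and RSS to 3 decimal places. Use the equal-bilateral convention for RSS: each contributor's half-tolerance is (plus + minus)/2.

Stack each dimension's contribution:
  +A: nom +46.600 → Σnom=46.600; wc +0.310/-0.480 → slack +0.310/-0.480; half-tol=0.395, Σhalf²=0.156025
  -B: nom -20.900 → Σnom=25.700; wc +0.470/-0.160 → slack +0.780/-0.640; half-tol=0.315, Σhalf²=0.255250
  +C: nom +29.100 → Σnom=54.800; wc +0.470/-0.470 → slack +1.250/-1.110; half-tol=0.470, Σhalf²=0.476150
  +D: nom +4.040 → Σnom=58.840; wc +0.410/-0.410 → slack +1.660/-1.520; half-tol=0.410, Σhalf²=0.644250
  -E: nom -6.300 → Σnom=52.540; wc +0.211/-0.455 → slack +1.871/-1.975; half-tol=0.333, Σhalf²=0.755139
  +F: nom +35.300 → Σnom=87.840; wc +0.130/-0.410 → slack +2.001/-2.385; half-tol=0.270, Σhalf²=0.828039
  -G: nom -13.850 → Σnom=73.990; wc +0.360/-0.360 → slack +2.361/-2.745; half-tol=0.360, Σhalf²=0.957639
  -H: nom -44.850 → Σnom=29.140; wc +0.490/-0.490 → slack +2.851/-3.235; half-tol=0.490, Σhalf²=1.197739
Nominal = 29.140. Worst-case = [29.140 - 3.235, 29.140 + 2.851] = [25.905, 31.991]. RSS = √1.197739 = 1.094.

nominal=29.140 wc=[25.905,31.991] rss=1.094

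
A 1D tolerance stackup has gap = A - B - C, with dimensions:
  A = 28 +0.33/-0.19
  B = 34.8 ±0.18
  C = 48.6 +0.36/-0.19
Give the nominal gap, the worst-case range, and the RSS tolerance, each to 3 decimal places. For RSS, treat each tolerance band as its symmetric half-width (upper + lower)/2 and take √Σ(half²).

nominal=-55.400 wc=[-56.130,-54.700] rss=0.419

Stack each dimension's contribution:
  +A: nom +28.000 → Σnom=28.000; wc +0.330/-0.190 → slack +0.330/-0.190; half-tol=0.260, Σhalf²=0.067600
  -B: nom -34.800 → Σnom=-6.800; wc +0.180/-0.180 → slack +0.510/-0.370; half-tol=0.180, Σhalf²=0.100000
  -C: nom -48.600 → Σnom=-55.400; wc +0.190/-0.360 → slack +0.700/-0.730; half-tol=0.275, Σhalf²=0.175625
Nominal = -55.400. Worst-case = [-55.400 - 0.730, -55.400 + 0.700] = [-56.130, -54.700]. RSS = √0.175625 = 0.419.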